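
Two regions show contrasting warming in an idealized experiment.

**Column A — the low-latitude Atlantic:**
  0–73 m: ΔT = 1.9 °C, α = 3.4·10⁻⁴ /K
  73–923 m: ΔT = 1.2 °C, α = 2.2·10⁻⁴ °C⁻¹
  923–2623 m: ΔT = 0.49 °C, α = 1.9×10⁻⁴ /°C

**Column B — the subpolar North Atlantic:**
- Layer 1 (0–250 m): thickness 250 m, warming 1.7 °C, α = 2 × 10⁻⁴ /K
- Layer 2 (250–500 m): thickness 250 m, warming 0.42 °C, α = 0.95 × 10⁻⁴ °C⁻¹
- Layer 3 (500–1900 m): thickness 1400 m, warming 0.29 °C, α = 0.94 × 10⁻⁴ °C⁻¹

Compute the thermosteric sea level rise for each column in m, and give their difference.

Δh_A ≈ 0.43 m, Δh_B ≈ 0.13 m; difference ≈ 0.30 m

A Layer 1: 73 × 3.4×10⁻⁴ × 1.9 = 0.047158 m
A Layer 2: 850 × 1.2 × 2.2×10⁻⁴ = 0.22440 m
A 923–2623 m: 1700 × 1.9×10⁻⁴ × 0.49 = 0.15827 m
A total: 0.429828 m
B 250 × 1.7 × 2×10⁻⁴ = 0.08500 m
B 250 × 0.42 × 0.95×10⁻⁴ = 0.009975 m
B 500–1900 m: 1400 × 0.94×10⁻⁴ × 0.29 = 0.038164 m
B total: 0.133139 m
Difference: 0.429828 − 0.133139 = 0.296689 m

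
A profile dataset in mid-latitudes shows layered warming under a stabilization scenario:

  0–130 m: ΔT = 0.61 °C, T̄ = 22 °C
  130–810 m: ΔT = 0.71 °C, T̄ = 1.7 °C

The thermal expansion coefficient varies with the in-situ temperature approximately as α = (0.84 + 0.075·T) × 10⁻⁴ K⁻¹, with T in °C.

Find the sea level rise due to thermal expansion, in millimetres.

Layer 1: α = (0.84 + 0.075×22)×10⁻⁴ = 2.49×10⁻⁴ K⁻¹
Layer 2: α = (0.84 + 0.075×1.7)×10⁻⁴ = 0.9675×10⁻⁴ K⁻¹
0–130 m: 130 × 0.61 × 2.49×10⁻⁴ = 0.0197457 m
130–810 m: 680 × 0.71 × 0.9675×10⁻⁴ = 0.0467109 m
Δh = 0.0197457 + 0.0467109 = 0.0664566 m ≈ 66.5 mm

Δh = 66.5 mm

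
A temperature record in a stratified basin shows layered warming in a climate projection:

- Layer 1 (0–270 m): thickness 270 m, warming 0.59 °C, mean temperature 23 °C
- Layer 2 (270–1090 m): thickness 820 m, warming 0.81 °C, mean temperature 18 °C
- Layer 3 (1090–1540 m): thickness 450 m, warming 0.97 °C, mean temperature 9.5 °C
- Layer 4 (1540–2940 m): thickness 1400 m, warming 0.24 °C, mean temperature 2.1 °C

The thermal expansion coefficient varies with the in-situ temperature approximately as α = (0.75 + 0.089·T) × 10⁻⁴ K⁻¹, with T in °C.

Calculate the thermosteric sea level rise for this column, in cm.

Layer 1: α = (0.75 + 0.089×23)×10⁻⁴ = 2.797×10⁻⁴ K⁻¹
Layer 2: α = (0.75 + 0.089×18)×10⁻⁴ = 2.352×10⁻⁴ K⁻¹
Layer 3: α = (0.75 + 0.089×9.5)×10⁻⁴ = 1.5955×10⁻⁴ K⁻¹
Layer 4: α = (0.75 + 0.089×2.1)×10⁻⁴ = 0.9369×10⁻⁴ K⁻¹
Layer 1: 2.797×10⁻⁴ × 0.59 × 270 = 0.04455621 m
270–1090 m: 0.81 × 820 × 2.352×10⁻⁴ = 0.15621984 m
0.97 × 1.5955×10⁻⁴ × 450 = 0.069643575 m
1540–2940 m: 1400 × 0.9369×10⁻⁴ × 0.24 = 0.03147984 m
Δh = 0.04455621 + 0.15621984 + 0.069643575 + 0.03147984 = 0.301899465 m ≈ 30 cm

Δh = 30 cm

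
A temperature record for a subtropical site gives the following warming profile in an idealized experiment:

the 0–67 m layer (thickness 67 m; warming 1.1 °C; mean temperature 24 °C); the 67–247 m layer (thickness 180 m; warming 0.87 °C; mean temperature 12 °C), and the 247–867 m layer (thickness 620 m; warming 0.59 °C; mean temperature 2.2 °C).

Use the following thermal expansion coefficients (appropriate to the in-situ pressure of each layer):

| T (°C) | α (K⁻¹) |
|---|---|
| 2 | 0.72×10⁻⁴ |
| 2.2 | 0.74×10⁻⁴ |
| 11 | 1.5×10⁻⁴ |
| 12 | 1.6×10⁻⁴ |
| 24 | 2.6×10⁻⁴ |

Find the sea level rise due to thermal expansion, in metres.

Layer 1 at 24 °C → α = 2.6×10⁻⁴ K⁻¹
Layer 2 at 12 °C → α = 1.6×10⁻⁴ K⁻¹
Layer 3 at 2.2 °C → α = 0.74×10⁻⁴ K⁻¹
0–67 m: 1.1 × 2.6×10⁻⁴ × 67 = 0.019162 m
Layer 2: 0.87 × 1.6×10⁻⁴ × 180 = 0.025056 m
Layer 3: 0.74×10⁻⁴ × 0.59 × 620 = 0.0270692 m
Δh = 0.019162 + 0.025056 + 0.0270692 = 0.0712872 m

0.0713 m of thermosteric rise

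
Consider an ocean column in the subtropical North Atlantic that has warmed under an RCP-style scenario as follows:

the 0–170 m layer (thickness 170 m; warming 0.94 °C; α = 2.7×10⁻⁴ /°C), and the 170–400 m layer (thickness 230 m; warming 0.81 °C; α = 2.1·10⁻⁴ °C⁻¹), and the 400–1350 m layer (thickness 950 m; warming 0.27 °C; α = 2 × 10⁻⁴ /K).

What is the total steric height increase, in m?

Layer 1: 0.94 × 170 × 2.7×10⁻⁴ = 0.043146 m
170–400 m: 0.81 × 2.1×10⁻⁴ × 230 = 0.039123 m
400–1350 m: 2×10⁻⁴ × 950 × 0.27 = 0.05130 m
Δh = 0.043146 + 0.039123 + 0.05130 = 0.133569 m

Δh = 0.134 m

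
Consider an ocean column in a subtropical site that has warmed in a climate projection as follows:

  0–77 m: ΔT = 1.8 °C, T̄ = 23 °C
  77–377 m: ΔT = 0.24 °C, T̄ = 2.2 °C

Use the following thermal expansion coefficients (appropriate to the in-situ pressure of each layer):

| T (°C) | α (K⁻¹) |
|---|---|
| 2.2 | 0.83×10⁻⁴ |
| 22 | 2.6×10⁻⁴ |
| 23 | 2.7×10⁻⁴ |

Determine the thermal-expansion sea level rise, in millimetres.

Layer 1 at 23 °C → α = 2.7×10⁻⁴ K⁻¹
Layer 2 at 2.2 °C → α = 0.83×10⁻⁴ K⁻¹
Layer 1: 1.8 × 77 × 2.7×10⁻⁴ = 0.037422 m
0.83×10⁻⁴ × 300 × 0.24 = 0.005976 m
Δh = 0.037422 + 0.005976 = 0.043398 m

Δh = 43 mm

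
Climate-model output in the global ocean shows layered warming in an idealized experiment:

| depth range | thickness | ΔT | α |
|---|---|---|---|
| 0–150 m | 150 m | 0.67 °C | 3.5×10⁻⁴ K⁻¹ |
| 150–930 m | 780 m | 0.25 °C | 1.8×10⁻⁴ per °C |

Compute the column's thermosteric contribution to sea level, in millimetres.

0.67 × 3.5×10⁻⁴ × 150 = 0.035175 m
0.25 × 780 × 1.8×10⁻⁴ = 0.03510 m
Δh = 0.035175 + 0.03510 = 0.070275 m

70.3 mm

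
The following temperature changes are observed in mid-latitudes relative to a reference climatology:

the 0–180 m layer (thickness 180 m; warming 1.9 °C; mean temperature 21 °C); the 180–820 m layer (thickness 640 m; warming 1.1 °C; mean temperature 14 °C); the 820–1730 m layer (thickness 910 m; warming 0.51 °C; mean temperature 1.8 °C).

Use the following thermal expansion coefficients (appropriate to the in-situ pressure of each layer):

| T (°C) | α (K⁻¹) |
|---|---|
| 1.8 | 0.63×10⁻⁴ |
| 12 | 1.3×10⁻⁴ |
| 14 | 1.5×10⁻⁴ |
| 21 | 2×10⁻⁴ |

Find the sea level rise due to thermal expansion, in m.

Layer 1 at 21 °C → α = 2×10⁻⁴ K⁻¹
Layer 2 at 14 °C → α = 1.5×10⁻⁴ K⁻¹
Layer 3 at 1.8 °C → α = 0.63×10⁻⁴ K⁻¹
2×10⁻⁴ × 180 × 1.9 = 0.06840 m
180–820 m: 640 × 1.1 × 1.5×10⁻⁴ = 0.10560 m
0.63×10⁻⁴ × 910 × 0.51 = 0.0292383 m
Δh = 0.06840 + 0.10560 + 0.0292383 = 0.2032383 m ≈ 0.203 m

Δh ≈ 0.203 m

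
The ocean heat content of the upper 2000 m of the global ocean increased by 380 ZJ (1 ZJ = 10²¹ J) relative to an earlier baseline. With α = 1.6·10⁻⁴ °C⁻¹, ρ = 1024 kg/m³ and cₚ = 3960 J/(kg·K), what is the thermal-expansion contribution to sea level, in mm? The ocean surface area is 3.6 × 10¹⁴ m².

Per unit area: Q = 380×10²¹ / (3.6×10¹⁴) ≈ 1.056×10⁹ J/m²
Δh = αQ/(ρcₚ) = 1.6×10⁻⁴ × 1.056×10⁹ / (1024 × 3960) ≈ 0.041667 m

42 mm of thermosteric rise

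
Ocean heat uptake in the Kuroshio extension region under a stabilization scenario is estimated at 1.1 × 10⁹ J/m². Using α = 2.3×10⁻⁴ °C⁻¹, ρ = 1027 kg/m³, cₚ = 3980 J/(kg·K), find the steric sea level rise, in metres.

Δh ≈ 0.0619 m

Δh = αQ/(ρcₚ) = 2.3×10⁻⁴ × 1.1×10⁹ / (1027 × 3980) ≈ 0.061897 m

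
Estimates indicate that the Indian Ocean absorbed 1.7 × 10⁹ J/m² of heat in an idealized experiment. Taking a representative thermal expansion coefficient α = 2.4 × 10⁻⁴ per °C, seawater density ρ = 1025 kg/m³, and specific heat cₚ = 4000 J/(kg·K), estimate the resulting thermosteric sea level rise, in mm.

Δh = αQ/(ρcₚ) = 2.4×10⁻⁴ × 1.7×10⁹ / (1025 × 4000) ≈ 0.099512 m

Δh ≈ 99.5 mm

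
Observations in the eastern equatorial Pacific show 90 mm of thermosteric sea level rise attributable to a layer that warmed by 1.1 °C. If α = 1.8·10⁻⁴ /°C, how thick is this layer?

H ≈ 450 m

H = Δh/(αΔT) = 0.09 / (1.8×10⁻⁴ × 1.1) ≈ 454.5 m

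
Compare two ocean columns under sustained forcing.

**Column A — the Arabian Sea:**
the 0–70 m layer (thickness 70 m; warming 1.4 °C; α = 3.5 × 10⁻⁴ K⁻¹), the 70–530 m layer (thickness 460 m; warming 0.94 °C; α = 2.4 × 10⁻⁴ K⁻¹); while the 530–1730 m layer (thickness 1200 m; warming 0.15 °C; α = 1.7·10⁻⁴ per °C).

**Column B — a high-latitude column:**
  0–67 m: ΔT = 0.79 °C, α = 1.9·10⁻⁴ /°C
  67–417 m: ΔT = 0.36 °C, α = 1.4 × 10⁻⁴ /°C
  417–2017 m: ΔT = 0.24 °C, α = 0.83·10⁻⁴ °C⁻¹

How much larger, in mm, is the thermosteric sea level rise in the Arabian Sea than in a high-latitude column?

A 0–70 m: 1.4 × 70 × 3.5×10⁻⁴ = 0.03430 m
A Layer 2: 460 × 2.4×10⁻⁴ × 0.94 = 0.103776 m
A 0.15 × 1.7×10⁻⁴ × 1200 = 0.03060 m
A total: 0.168676 m
B 0–67 m: 0.79 × 1.9×10⁻⁴ × 67 = 0.0100567 m
B 0.36 × 1.4×10⁻⁴ × 350 = 0.01764 m
B 0.24 × 0.83×10⁻⁴ × 1600 = 0.031872 m
B total: 0.0595687 m
Difference: 0.168676 − 0.0595687 = 0.1091073 m

Δh_A − Δh_B ≈ 109 mm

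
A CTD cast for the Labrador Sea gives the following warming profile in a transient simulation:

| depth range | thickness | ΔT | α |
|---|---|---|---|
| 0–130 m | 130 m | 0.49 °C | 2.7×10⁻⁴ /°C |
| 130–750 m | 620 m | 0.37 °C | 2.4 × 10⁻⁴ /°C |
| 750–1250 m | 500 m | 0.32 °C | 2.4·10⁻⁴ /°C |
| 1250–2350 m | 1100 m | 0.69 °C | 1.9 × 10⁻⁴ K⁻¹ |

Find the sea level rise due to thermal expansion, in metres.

0.25 m

0–130 m: 2.7×10⁻⁴ × 0.49 × 130 = 0.017199 m
0.37 × 620 × 2.4×10⁻⁴ = 0.055056 m
500 × 0.32 × 2.4×10⁻⁴ = 0.03840 m
1250–2350 m: 0.69 × 1100 × 1.9×10⁻⁴ = 0.14421 m
Δh = 0.017199 + 0.055056 + 0.03840 + 0.14421 = 0.254865 m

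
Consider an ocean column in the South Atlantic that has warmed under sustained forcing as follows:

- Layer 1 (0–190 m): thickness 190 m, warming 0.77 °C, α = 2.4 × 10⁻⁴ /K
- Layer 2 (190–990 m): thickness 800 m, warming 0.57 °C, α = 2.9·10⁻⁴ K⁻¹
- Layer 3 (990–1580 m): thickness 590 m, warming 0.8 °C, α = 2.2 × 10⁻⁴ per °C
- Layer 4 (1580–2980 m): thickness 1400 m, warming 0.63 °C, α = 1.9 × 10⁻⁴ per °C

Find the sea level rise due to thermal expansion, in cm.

44 cm of thermosteric rise

Layer 1: 2.4×10⁻⁴ × 0.77 × 190 = 0.035112 m
Layer 2: 800 × 2.9×10⁻⁴ × 0.57 = 0.13224 m
Layer 3: 590 × 2.2×10⁻⁴ × 0.8 = 0.10384 m
0.63 × 1.9×10⁻⁴ × 1400 = 0.16758 m
Δh = 0.035112 + 0.13224 + 0.10384 + 0.16758 = 0.438772 m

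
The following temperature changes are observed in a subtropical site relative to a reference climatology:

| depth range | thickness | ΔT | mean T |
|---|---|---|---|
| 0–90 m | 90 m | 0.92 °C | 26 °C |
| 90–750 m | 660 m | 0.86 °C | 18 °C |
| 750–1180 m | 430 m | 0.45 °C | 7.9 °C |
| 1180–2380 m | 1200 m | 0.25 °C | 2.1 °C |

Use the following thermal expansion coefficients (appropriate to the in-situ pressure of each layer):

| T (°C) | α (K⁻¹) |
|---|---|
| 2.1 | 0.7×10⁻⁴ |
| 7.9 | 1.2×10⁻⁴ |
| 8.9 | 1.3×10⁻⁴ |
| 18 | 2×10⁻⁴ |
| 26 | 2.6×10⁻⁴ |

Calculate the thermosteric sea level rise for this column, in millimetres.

Δh = 179 mm

Layer 1 at 26 °C → α = 2.6×10⁻⁴ K⁻¹
Layer 2 at 18 °C → α = 2×10⁻⁴ K⁻¹
Layer 3 at 7.9 °C → α = 1.2×10⁻⁴ K⁻¹
Layer 4 at 2.1 °C → α = 0.7×10⁻⁴ K⁻¹
Layer 1: 90 × 2.6×10⁻⁴ × 0.92 = 0.021528 m
2×10⁻⁴ × 660 × 0.86 = 0.11352 m
750–1180 m: 1.2×10⁻⁴ × 0.45 × 430 = 0.02322 m
0.7×10⁻⁴ × 0.25 × 1200 = 0.02100 m
Δh = 0.021528 + 0.11352 + 0.02322 + 0.02100 = 0.179268 m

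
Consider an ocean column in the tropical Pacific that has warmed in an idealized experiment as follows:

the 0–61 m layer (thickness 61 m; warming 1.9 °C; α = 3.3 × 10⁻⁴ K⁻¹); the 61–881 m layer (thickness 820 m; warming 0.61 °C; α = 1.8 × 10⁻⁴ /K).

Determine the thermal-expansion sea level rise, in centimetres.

Δh = 12.8 cm

0–61 m: 3.3×10⁻⁴ × 1.9 × 61 = 0.038247 m
61–881 m: 1.8×10⁻⁴ × 0.61 × 820 = 0.090036 m
Δh = 0.038247 + 0.090036 = 0.128283 m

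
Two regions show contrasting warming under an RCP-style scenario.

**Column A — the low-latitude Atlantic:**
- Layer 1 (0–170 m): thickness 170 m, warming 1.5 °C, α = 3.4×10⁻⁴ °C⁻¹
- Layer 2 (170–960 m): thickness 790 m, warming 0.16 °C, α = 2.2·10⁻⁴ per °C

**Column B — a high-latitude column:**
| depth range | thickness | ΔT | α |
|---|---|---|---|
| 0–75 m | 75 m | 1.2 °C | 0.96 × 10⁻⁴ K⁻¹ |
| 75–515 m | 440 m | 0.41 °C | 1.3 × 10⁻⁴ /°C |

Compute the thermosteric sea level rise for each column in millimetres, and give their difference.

A Layer 1: 3.4×10⁻⁴ × 170 × 1.5 = 0.08670 m
A 170–960 m: 0.16 × 790 × 2.2×10⁻⁴ = 0.027808 m
A total: 0.114508 m
B 75 × 0.96×10⁻⁴ × 1.2 = 0.00864 m
B 440 × 1.3×10⁻⁴ × 0.41 = 0.023452 m
B total: 0.032092 m
Difference: 0.114508 − 0.032092 = 0.082416 m

A: 110 mm; B: 32 mm; difference 82 mm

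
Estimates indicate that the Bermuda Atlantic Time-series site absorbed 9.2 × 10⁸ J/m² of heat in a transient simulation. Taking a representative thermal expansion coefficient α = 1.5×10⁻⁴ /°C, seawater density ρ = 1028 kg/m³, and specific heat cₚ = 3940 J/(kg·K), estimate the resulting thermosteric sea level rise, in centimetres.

3.41 cm of thermosteric rise

Δh = αQ/(ρcₚ) = 1.5×10⁻⁴ × 9.2×10⁸ / (1028 × 3940) ≈ 0.034071 m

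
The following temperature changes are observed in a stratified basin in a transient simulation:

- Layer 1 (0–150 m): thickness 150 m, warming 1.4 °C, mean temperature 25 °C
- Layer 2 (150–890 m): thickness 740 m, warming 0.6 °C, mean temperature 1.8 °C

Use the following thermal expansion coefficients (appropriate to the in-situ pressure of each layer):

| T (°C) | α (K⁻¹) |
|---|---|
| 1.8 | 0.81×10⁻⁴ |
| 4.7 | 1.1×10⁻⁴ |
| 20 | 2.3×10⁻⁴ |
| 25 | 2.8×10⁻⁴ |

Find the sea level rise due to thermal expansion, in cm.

Layer 1 at 25 °C → α = 2.8×10⁻⁴ K⁻¹
Layer 2 at 1.8 °C → α = 0.81×10⁻⁴ K⁻¹
Layer 1: 150 × 2.8×10⁻⁴ × 1.4 = 0.05880 m
Layer 2: 0.81×10⁻⁴ × 0.6 × 740 = 0.035964 m
Δh = 0.05880 + 0.035964 = 0.094764 m

9.5 cm of thermosteric rise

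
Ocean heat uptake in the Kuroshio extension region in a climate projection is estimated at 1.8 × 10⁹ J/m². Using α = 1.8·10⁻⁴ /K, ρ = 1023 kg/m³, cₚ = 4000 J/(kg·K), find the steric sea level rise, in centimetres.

Δh = αQ/(ρcₚ) = 1.8×10⁻⁴ × 1.8×10⁹ / (1023 × 4000) ≈ 0.079179 m

7.92 cm of thermosteric rise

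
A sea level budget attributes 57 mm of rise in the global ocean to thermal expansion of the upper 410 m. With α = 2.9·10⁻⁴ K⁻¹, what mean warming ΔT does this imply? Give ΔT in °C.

0.48 °C

ΔT = Δh/(αH) = 0.057 / (2.9×10⁻⁴ × 410) ≈ 0.4794 °C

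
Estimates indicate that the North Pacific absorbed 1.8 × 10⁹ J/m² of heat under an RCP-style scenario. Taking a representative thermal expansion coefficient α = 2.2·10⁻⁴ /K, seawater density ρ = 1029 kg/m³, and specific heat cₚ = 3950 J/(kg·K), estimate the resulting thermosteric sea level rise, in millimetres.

Δh = αQ/(ρcₚ) = 2.2×10⁻⁴ × 1.8×10⁹ / (1029 × 3950) ≈ 0.097428 m

Δh = 97 mm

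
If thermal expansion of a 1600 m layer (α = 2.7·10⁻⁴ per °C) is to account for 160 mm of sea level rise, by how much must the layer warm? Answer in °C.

ΔT = Δh/(αH) = 0.16 / (2.7×10⁻⁴ × 1600) ≈ 0.3704 °C

ΔT ≈ 0.37 °C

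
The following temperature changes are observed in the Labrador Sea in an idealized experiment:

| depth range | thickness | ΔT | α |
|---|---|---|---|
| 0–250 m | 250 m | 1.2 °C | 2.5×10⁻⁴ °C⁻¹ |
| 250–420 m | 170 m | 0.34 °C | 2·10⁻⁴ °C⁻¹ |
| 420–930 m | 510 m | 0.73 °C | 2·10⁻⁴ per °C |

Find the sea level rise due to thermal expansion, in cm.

Δh = 16 cm

250 × 2.5×10⁻⁴ × 1.2 = 0.07500 m
170 × 0.34 × 2×10⁻⁴ = 0.01156 m
420–930 m: 2×10⁻⁴ × 0.73 × 510 = 0.07446 m
Δh = 0.07500 + 0.01156 + 0.07446 = 0.16102 m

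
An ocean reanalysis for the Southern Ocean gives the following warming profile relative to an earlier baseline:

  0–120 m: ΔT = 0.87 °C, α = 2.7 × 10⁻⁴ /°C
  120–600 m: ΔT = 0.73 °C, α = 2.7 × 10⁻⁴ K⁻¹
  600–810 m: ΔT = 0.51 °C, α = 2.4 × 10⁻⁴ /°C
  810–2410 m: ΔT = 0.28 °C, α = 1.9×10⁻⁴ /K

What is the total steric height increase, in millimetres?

120 × 2.7×10⁻⁴ × 0.87 = 0.028188 m
Layer 2: 2.7×10⁻⁴ × 480 × 0.73 = 0.094608 m
2.4×10⁻⁴ × 210 × 0.51 = 0.025704 m
810–2410 m: 1600 × 0.28 × 1.9×10⁻⁴ = 0.08512 m
Δh = 0.028188 + 0.094608 + 0.025704 + 0.08512 = 0.23362 m

Δh = 234 mm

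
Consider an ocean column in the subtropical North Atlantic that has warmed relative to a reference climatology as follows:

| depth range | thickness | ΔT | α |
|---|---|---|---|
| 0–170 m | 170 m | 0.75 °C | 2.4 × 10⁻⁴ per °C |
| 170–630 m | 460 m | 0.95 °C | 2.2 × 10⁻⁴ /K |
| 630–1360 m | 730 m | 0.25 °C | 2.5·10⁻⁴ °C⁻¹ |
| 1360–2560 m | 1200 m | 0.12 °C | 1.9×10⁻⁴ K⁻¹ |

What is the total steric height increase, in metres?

0.20 m of thermosteric rise

0–170 m: 0.75 × 2.4×10⁻⁴ × 170 = 0.03060 m
Layer 2: 2.2×10⁻⁴ × 0.95 × 460 = 0.09614 m
630–1360 m: 730 × 2.5×10⁻⁴ × 0.25 = 0.045625 m
1200 × 1.9×10⁻⁴ × 0.12 = 0.02736 m
Δh = 0.03060 + 0.09614 + 0.045625 + 0.02736 = 0.199725 m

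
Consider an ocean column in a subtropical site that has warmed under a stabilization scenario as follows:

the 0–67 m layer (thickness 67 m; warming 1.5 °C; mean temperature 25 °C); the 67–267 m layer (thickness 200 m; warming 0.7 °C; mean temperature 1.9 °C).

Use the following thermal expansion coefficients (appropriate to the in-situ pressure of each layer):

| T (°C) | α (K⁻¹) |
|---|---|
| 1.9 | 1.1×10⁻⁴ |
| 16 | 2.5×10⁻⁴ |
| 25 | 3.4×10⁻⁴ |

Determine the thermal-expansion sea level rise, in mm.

50 mm

Layer 1 at 25 °C → α = 3.4×10⁻⁴ K⁻¹
Layer 2 at 1.9 °C → α = 1.1×10⁻⁴ K⁻¹
0–67 m: 3.4×10⁻⁴ × 67 × 1.5 = 0.03417 m
0.7 × 200 × 1.1×10⁻⁴ = 0.01540 m
Δh = 0.03417 + 0.01540 = 0.04957 m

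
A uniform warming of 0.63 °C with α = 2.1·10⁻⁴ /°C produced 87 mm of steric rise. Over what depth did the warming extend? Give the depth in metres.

658 m

H = Δh/(αΔT) = 0.087 / (2.1×10⁻⁴ × 0.63) ≈ 657.6 m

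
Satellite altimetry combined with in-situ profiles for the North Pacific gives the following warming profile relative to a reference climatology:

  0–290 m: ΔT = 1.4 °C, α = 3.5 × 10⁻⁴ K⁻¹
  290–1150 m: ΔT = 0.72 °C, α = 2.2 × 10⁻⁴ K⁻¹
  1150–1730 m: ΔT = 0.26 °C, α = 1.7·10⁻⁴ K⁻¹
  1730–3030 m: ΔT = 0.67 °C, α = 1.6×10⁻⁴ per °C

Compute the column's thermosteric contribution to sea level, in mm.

Layer 1: 290 × 3.5×10⁻⁴ × 1.4 = 0.14210 m
290–1150 m: 860 × 2.2×10⁻⁴ × 0.72 = 0.136224 m
1150–1730 m: 1.7×10⁻⁴ × 580 × 0.26 = 0.025636 m
Layer 4: 1.6×10⁻⁴ × 0.67 × 1300 = 0.13936 m
Δh = 0.14210 + 0.136224 + 0.025636 + 0.13936 = 0.44332 m

Δh = 443 mm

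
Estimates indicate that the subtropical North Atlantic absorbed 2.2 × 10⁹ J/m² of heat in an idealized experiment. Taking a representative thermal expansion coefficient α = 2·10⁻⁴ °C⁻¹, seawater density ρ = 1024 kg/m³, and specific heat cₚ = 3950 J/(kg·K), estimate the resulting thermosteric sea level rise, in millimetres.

Δh = αQ/(ρcₚ) = 2×10⁻⁴ × 2.2×10⁹ / (1024 × 3950) ≈ 0.10878 m

109 mm of thermosteric rise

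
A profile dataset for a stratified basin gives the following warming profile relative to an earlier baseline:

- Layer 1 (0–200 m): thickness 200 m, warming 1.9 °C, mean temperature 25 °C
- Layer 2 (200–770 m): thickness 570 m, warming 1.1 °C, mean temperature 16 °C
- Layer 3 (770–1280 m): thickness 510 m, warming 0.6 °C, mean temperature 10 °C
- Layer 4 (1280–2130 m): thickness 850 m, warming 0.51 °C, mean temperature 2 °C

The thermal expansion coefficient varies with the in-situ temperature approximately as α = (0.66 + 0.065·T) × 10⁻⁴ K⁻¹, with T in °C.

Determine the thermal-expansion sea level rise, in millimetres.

Layer 1: α = (0.66 + 0.065×25)×10⁻⁴ = 2.285×10⁻⁴ K⁻¹
Layer 2: α = (0.66 + 0.065×16)×10⁻⁴ = 1.7×10⁻⁴ K⁻¹
Layer 3: α = (0.66 + 0.065×10)×10⁻⁴ = 1.31×10⁻⁴ K⁻¹
Layer 4: α = (0.66 + 0.065×2)×10⁻⁴ = 0.79×10⁻⁴ K⁻¹
0–200 m: 2.285×10⁻⁴ × 1.9 × 200 = 0.08683 m
570 × 1.1 × 1.7×10⁻⁴ = 0.10659 m
0.6 × 510 × 1.31×10⁻⁴ = 0.040086 m
Layer 4: 0.51 × 850 × 0.79×10⁻⁴ = 0.0342465 m
Δh = 0.08683 + 0.10659 + 0.040086 + 0.0342465 = 0.2677525 m

Δh ≈ 270 mm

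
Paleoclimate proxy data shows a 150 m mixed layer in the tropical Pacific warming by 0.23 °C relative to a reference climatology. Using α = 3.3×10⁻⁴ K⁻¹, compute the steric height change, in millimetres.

11.4 mm of thermosteric rise

Δh = αΔT·H = 3.3×10⁻⁴ × 0.23 × 150 = 0.011385 m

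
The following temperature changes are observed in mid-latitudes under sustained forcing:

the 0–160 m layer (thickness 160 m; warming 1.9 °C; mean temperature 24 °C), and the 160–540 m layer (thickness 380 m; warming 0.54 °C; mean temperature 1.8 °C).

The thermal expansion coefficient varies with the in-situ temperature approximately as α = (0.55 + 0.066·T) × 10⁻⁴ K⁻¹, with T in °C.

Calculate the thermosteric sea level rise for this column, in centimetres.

Δh ≈ 7.86 cm

Layer 1: α = (0.55 + 0.066×24)×10⁻⁴ = 2.134×10⁻⁴ K⁻¹
Layer 2: α = (0.55 + 0.066×1.8)×10⁻⁴ = 0.6688×10⁻⁴ K⁻¹
0–160 m: 2.134×10⁻⁴ × 160 × 1.9 = 0.0648736 m
380 × 0.54 × 0.6688×10⁻⁴ = 0.013723776 m
Δh = 0.0648736 + 0.013723776 = 0.078597376 m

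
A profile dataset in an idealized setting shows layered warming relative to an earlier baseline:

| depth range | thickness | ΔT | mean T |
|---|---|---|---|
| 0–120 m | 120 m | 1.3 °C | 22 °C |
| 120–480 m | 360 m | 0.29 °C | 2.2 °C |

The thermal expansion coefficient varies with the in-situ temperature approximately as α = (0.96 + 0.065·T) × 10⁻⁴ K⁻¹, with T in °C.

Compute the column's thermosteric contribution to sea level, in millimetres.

Layer 1: α = (0.96 + 0.065×22)×10⁻⁴ = 2.39×10⁻⁴ K⁻¹
Layer 2: α = (0.96 + 0.065×2.2)×10⁻⁴ = 1.103×10⁻⁴ K⁻¹
0–120 m: 1.3 × 2.39×10⁻⁴ × 120 = 0.037284 m
Layer 2: 360 × 0.29 × 1.103×10⁻⁴ = 0.01151532 m
Δh = 0.037284 + 0.01151532 = 0.04879932 m ≈ 49 mm

49 mm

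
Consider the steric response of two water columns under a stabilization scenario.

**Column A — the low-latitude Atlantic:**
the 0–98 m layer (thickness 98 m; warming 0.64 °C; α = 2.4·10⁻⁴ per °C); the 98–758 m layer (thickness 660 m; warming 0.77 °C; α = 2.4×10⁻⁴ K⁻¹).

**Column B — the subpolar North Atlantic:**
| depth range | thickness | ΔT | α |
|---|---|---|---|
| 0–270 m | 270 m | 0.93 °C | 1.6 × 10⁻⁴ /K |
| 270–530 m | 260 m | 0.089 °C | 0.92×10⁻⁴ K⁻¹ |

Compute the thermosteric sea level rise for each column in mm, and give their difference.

A Layer 1: 0.64 × 2.4×10⁻⁴ × 98 = 0.0150528 m
A 2.4×10⁻⁴ × 660 × 0.77 = 0.121968 m
A total: 0.1370208 m
B 0–270 m: 270 × 1.6×10⁻⁴ × 0.93 = 0.040176 m
B 270–530 m: 260 × 0.92×10⁻⁴ × 0.089 = 0.00212888 m
B total: 0.04230488 m
Difference: 0.1370208 − 0.04230488 = 0.09471592 m

Δh_A ≈ 137 mm, Δh_B ≈ 42.3 mm; difference ≈ 94.7 mm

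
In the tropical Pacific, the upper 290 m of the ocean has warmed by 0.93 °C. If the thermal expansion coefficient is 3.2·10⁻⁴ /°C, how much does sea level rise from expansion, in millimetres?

about 86 mm

Δh = αΔT·H = 3.2×10⁻⁴ × 0.93 × 290 = 0.086304 m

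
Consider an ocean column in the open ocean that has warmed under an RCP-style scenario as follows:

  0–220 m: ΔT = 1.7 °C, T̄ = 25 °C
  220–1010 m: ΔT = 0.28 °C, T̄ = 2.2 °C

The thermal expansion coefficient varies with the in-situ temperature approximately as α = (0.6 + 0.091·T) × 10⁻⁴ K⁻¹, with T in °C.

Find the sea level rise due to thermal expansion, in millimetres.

Δh = 130 mm

Layer 1: α = (0.6 + 0.091×25)×10⁻⁴ = 2.875×10⁻⁴ K⁻¹
Layer 2: α = (0.6 + 0.091×2.2)×10⁻⁴ = 0.8002×10⁻⁴ K⁻¹
2.875×10⁻⁴ × 220 × 1.7 = 0.107525 m
220–1010 m: 0.8002×10⁻⁴ × 0.28 × 790 = 0.017700424 m
Δh = 0.107525 + 0.017700424 = 0.125225424 m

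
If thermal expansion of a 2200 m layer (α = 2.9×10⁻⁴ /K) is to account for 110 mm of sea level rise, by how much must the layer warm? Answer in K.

0.172 K

ΔT = Δh/(αH) = 0.11 / (2.9×10⁻⁴ × 2200) ≈ 0.1724 K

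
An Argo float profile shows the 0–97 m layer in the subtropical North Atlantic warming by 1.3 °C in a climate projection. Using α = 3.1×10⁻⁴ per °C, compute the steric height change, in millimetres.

Δh = 39.1 mm

Δh = αΔT·H = 3.1×10⁻⁴ × 1.3 × 97 = 0.039091 m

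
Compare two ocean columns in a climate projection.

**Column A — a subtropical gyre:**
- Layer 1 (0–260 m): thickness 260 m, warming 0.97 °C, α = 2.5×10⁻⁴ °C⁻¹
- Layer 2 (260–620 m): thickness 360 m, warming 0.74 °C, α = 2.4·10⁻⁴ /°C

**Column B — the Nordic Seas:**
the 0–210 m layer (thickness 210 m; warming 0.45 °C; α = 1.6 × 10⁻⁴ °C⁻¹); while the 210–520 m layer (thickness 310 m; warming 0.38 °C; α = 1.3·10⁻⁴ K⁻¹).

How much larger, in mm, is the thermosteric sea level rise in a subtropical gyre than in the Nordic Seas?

97 mm larger

A Layer 1: 2.5×10⁻⁴ × 0.97 × 260 = 0.06305 m
A 260–620 m: 360 × 2.4×10⁻⁴ × 0.74 = 0.063936 m
A total: 0.126986 m
B Layer 1: 210 × 0.45 × 1.6×10⁻⁴ = 0.01512 m
B 1.3×10⁻⁴ × 310 × 0.38 = 0.015314 m
B total: 0.030434 m
Difference: 0.126986 − 0.030434 = 0.096552 m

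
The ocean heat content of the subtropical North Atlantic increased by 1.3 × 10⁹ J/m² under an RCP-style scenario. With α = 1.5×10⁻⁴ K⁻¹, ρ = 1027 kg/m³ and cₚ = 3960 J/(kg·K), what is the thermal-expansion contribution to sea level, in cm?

Δh ≈ 4.79 cm

Δh = αQ/(ρcₚ) = 1.5×10⁻⁴ × 1.3×10⁹ / (1027 × 3960) ≈ 0.047948 m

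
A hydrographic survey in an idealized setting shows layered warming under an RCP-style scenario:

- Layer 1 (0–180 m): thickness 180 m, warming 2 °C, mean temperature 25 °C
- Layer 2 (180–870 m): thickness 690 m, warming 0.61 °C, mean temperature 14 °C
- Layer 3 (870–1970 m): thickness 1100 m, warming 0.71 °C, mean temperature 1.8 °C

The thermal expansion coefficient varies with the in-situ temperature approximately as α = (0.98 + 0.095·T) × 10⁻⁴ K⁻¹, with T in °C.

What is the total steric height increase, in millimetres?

Layer 1: α = (0.98 + 0.095×25)×10⁻⁴ = 3.355×10⁻⁴ K⁻¹
Layer 2: α = (0.98 + 0.095×14)×10⁻⁴ = 2.31×10⁻⁴ K⁻¹
Layer 3: α = (0.98 + 0.095×1.8)×10⁻⁴ = 1.151×10⁻⁴ K⁻¹
0–180 m: 180 × 2 × 3.355×10⁻⁴ = 0.12078 m
180–870 m: 2.31×10⁻⁴ × 690 × 0.61 = 0.0972279 m
Layer 3: 1.151×10⁻⁴ × 1100 × 0.71 = 0.0898931 m
Δh = 0.12078 + 0.0972279 + 0.0898931 = 0.307901 m ≈ 308 mm

Δh ≈ 308 mm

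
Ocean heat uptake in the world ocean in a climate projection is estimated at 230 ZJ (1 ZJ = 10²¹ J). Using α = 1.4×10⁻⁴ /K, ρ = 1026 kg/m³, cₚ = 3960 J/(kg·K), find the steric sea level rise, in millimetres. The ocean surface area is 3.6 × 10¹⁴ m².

22.0 mm of thermosteric rise

Per unit area: Q = 230×10²¹ / (3.6×10¹⁴) ≈ 6.389×10⁸ J/m²
Δh = αQ/(ρcₚ) = 1.4×10⁻⁴ × 6.389×10⁸ / (1026 × 3960) ≈ 0.022015 m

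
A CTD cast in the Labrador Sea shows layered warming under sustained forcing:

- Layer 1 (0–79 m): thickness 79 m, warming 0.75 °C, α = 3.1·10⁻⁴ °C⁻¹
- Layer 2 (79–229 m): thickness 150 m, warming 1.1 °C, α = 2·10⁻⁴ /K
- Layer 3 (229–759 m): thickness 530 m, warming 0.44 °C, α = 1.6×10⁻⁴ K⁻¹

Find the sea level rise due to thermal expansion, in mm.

88.7 mm of thermosteric rise

Layer 1: 0.75 × 79 × 3.1×10⁻⁴ = 0.0183675 m
Layer 2: 2×10⁻⁴ × 150 × 1.1 = 0.03300 m
1.6×10⁻⁴ × 530 × 0.44 = 0.037312 m
Δh = 0.0183675 + 0.03300 + 0.037312 = 0.0886795 m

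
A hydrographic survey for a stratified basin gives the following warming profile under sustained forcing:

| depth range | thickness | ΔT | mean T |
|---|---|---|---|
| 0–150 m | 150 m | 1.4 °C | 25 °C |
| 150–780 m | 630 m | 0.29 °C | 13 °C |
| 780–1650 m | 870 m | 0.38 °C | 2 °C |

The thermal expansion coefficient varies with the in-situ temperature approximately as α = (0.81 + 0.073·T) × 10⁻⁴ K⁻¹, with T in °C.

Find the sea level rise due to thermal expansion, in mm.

Layer 1: α = (0.81 + 0.073×25)×10⁻⁴ = 2.635×10⁻⁴ K⁻¹
Layer 2: α = (0.81 + 0.073×13)×10⁻⁴ = 1.759×10⁻⁴ K⁻¹
Layer 3: α = (0.81 + 0.073×2)×10⁻⁴ = 0.956×10⁻⁴ K⁻¹
0–150 m: 150 × 1.4 × 2.635×10⁻⁴ = 0.055335 m
1.759×10⁻⁴ × 630 × 0.29 = 0.03213693 m
Layer 3: 870 × 0.38 × 0.956×10⁻⁴ = 0.03160536 m
Δh = 0.055335 + 0.03213693 + 0.03160536 = 0.11907729 m

120 mm of thermosteric rise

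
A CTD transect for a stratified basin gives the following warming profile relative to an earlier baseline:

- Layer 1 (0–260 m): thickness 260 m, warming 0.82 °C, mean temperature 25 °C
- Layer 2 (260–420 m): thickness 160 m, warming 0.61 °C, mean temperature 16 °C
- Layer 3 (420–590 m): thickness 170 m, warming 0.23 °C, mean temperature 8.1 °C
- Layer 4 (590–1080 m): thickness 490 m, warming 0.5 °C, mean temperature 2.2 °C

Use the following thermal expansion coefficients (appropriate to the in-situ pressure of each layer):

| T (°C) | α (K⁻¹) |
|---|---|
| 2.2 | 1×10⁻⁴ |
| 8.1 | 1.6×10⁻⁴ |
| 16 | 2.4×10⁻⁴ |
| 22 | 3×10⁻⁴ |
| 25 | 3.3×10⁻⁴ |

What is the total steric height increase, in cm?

Layer 1 at 25 °C → α = 3.3×10⁻⁴ K⁻¹
Layer 2 at 16 °C → α = 2.4×10⁻⁴ K⁻¹
Layer 3 at 8.1 °C → α = 1.6×10⁻⁴ K⁻¹
Layer 4 at 2.2 °C → α = 1×10⁻⁴ K⁻¹
0–260 m: 3.3×10⁻⁴ × 0.82 × 260 = 0.070356 m
0.61 × 2.4×10⁻⁴ × 160 = 0.023424 m
Layer 3: 170 × 0.23 × 1.6×10⁻⁴ = 0.006256 m
590–1080 m: 1×10⁻⁴ × 490 × 0.5 = 0.02450 m
Δh = 0.070356 + 0.023424 + 0.006256 + 0.02450 = 0.124536 m ≈ 12.5 cm

Δh ≈ 12.5 cm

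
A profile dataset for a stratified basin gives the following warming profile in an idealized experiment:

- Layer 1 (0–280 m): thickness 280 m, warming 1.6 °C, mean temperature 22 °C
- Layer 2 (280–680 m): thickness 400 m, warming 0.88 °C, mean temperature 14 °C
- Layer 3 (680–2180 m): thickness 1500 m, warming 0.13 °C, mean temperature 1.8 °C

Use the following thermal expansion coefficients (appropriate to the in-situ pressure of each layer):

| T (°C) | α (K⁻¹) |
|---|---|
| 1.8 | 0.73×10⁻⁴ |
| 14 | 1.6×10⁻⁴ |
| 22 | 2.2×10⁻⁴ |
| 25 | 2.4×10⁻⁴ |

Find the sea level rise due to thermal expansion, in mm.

Layer 1 at 22 °C → α = 2.2×10⁻⁴ K⁻¹
Layer 2 at 14 °C → α = 1.6×10⁻⁴ K⁻¹
Layer 3 at 1.8 °C → α = 0.73×10⁻⁴ K⁻¹
Layer 1: 280 × 1.6 × 2.2×10⁻⁴ = 0.09856 m
400 × 0.88 × 1.6×10⁻⁴ = 0.05632 m
680–2180 m: 0.73×10⁻⁴ × 1500 × 0.13 = 0.014235 m
Δh = 0.09856 + 0.05632 + 0.014235 = 0.169115 m ≈ 170 mm

Δh ≈ 170 mm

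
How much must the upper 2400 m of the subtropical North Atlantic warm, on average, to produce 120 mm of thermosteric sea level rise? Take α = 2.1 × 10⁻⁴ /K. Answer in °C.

ΔT = Δh/(αH) = 0.12 / (2.1×10⁻⁴ × 2400) ≈ 0.2381 °C

ΔT ≈ 0.238 °C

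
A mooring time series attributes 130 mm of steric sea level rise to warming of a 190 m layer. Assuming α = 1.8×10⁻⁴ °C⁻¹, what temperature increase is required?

ΔT ≈ 3.80 K

ΔT = Δh/(αH) = 0.13 / (1.8×10⁻⁴ × 190) ≈ 3.801 K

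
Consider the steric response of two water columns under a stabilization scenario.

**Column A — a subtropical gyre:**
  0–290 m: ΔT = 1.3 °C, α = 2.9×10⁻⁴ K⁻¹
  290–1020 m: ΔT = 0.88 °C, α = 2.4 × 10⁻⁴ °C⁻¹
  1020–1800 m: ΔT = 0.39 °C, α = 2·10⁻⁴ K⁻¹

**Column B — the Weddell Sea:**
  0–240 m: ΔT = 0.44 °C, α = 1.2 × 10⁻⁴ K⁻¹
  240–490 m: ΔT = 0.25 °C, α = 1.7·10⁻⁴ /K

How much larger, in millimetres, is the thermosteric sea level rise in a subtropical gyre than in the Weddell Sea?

Δh_A − Δh_B ≈ 301 mm

A Layer 1: 1.3 × 290 × 2.9×10⁻⁴ = 0.10933 m
A 290–1020 m: 0.88 × 2.4×10⁻⁴ × 730 = 0.154176 m
A 1020–1800 m: 2×10⁻⁴ × 0.39 × 780 = 0.06084 m
A total: 0.324346 m
B 0.44 × 240 × 1.2×10⁻⁴ = 0.012672 m
B 240–490 m: 250 × 1.7×10⁻⁴ × 0.25 = 0.010625 m
B total: 0.023297 m
Difference: 0.324346 − 0.023297 = 0.301049 m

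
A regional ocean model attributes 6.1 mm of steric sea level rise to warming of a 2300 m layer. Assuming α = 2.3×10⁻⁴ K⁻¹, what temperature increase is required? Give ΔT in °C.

ΔT = Δh/(αH) = 0.0061 / (2.3×10⁻⁴ × 2300) ≈ 0.01153 °C

0.0115 °C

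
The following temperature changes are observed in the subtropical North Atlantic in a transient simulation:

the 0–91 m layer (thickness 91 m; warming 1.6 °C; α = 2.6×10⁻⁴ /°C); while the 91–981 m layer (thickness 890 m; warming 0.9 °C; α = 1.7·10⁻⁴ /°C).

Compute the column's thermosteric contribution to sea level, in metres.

0–91 m: 91 × 1.6 × 2.6×10⁻⁴ = 0.037856 m
0.9 × 890 × 1.7×10⁻⁴ = 0.13617 m
Δh = 0.037856 + 0.13617 = 0.174026 m

Δh = 0.17 m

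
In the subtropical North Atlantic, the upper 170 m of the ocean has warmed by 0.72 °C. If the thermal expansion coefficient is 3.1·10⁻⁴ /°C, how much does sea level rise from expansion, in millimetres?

about 37.9 mm

Δh = αΔT·H = 3.1×10⁻⁴ × 0.72 × 170 = 0.037944 m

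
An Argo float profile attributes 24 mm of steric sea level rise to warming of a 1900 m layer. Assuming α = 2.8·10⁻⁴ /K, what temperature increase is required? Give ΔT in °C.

about 0.045 °C

ΔT = Δh/(αH) = 0.024 / (2.8×10⁻⁴ × 1900) ≈ 0.04511 °C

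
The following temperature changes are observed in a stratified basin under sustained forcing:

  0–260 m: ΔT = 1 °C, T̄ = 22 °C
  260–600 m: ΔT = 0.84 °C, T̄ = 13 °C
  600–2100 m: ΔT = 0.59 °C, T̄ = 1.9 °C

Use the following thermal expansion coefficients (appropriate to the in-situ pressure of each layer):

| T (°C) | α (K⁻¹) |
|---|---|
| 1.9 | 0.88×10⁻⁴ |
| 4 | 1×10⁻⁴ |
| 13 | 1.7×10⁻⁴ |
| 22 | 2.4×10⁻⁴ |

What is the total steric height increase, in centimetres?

19 cm

Layer 1 at 22 °C → α = 2.4×10⁻⁴ K⁻¹
Layer 2 at 13 °C → α = 1.7×10⁻⁴ K⁻¹
Layer 3 at 1.9 °C → α = 0.88×10⁻⁴ K⁻¹
Layer 1: 2.4×10⁻⁴ × 1 × 260 = 0.06240 m
260–600 m: 1.7×10⁻⁴ × 0.84 × 340 = 0.048552 m
0.59 × 0.88×10⁻⁴ × 1500 = 0.07788 m
Δh = 0.06240 + 0.048552 + 0.07788 = 0.188832 m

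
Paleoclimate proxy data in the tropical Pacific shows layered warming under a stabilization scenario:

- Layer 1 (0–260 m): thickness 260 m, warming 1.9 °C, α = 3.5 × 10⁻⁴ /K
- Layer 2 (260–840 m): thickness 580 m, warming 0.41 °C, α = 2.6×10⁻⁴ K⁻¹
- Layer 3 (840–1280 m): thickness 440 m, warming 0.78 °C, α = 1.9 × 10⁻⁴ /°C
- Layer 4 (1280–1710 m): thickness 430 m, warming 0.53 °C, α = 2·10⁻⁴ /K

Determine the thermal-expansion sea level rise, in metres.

0.346 m

1.9 × 260 × 3.5×10⁻⁴ = 0.17290 m
Layer 2: 580 × 2.6×10⁻⁴ × 0.41 = 0.061828 m
840–1280 m: 1.9×10⁻⁴ × 440 × 0.78 = 0.065208 m
0.53 × 430 × 2×10⁻⁴ = 0.04558 m
Δh = 0.17290 + 0.061828 + 0.065208 + 0.04558 = 0.345516 m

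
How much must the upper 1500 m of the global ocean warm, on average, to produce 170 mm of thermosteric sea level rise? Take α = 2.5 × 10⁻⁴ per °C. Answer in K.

ΔT = Δh/(αH) = 0.17 / (2.5×10⁻⁴ × 1500) ≈ 0.4533 K

about 0.453 K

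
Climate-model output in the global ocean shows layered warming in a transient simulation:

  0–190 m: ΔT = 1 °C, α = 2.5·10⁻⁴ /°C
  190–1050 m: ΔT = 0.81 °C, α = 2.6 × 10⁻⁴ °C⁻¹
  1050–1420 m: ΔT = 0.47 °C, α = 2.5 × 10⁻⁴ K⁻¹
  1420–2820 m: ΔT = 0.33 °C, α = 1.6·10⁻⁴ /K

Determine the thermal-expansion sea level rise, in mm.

Layer 1: 2.5×10⁻⁴ × 1 × 190 = 0.04750 m
0.81 × 2.6×10⁻⁴ × 860 = 0.181116 m
2.5×10⁻⁴ × 370 × 0.47 = 0.043475 m
1400 × 1.6×10⁻⁴ × 0.33 = 0.07392 m
Δh = 0.04750 + 0.181116 + 0.043475 + 0.07392 = 0.346011 m ≈ 350 mm

350 mm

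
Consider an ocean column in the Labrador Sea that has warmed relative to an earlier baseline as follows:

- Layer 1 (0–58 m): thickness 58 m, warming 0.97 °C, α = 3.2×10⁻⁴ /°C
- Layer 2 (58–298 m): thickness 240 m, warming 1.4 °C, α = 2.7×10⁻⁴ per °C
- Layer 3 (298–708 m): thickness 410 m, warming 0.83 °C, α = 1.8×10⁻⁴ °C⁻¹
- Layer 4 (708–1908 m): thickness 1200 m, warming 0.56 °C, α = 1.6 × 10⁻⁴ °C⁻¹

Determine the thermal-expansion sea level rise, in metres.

Layer 1: 3.2×10⁻⁴ × 58 × 0.97 = 0.0180032 m
Layer 2: 1.4 × 2.7×10⁻⁴ × 240 = 0.09072 m
0.83 × 410 × 1.8×10⁻⁴ = 0.061254 m
0.56 × 1200 × 1.6×10⁻⁴ = 0.10752 m
Δh = 0.0180032 + 0.09072 + 0.061254 + 0.10752 = 0.2774972 m

about 0.277 m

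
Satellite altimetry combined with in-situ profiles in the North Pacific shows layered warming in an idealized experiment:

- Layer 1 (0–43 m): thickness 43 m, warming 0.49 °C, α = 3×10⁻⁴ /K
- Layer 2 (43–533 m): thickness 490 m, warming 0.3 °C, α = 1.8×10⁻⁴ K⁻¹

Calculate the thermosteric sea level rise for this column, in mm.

Layer 1: 43 × 0.49 × 3×10⁻⁴ = 0.006321 m
0.3 × 1.8×10⁻⁴ × 490 = 0.02646 m
Δh = 0.006321 + 0.02646 = 0.032781 m ≈ 32.8 mm

Δh = 32.8 mm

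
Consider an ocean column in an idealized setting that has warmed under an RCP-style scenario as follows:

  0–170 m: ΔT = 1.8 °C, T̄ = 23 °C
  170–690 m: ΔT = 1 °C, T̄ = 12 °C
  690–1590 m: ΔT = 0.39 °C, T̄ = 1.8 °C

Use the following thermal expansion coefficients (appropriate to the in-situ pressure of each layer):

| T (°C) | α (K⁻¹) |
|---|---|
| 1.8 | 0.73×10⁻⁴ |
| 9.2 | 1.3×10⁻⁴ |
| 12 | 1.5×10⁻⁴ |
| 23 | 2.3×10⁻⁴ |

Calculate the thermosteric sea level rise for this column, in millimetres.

Δh = 174 mm

Layer 1 at 23 °C → α = 2.3×10⁻⁴ K⁻¹
Layer 2 at 12 °C → α = 1.5×10⁻⁴ K⁻¹
Layer 3 at 1.8 °C → α = 0.73×10⁻⁴ K⁻¹
2.3×10⁻⁴ × 1.8 × 170 = 0.07038 m
1.5×10⁻⁴ × 520 × 1 = 0.07800 m
0.39 × 0.73×10⁻⁴ × 900 = 0.025623 m
Δh = 0.07038 + 0.07800 + 0.025623 = 0.174003 m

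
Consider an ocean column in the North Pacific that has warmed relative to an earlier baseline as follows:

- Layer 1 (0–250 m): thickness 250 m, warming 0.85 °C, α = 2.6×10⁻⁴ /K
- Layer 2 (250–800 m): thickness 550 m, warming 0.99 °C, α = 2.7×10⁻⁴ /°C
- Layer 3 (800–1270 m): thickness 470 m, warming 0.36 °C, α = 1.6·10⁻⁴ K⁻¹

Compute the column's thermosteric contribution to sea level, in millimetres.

Layer 1: 250 × 0.85 × 2.6×10⁻⁴ = 0.05525 m
250–800 m: 0.99 × 2.7×10⁻⁴ × 550 = 0.147015 m
800–1270 m: 0.36 × 470 × 1.6×10⁻⁴ = 0.027072 m
Δh = 0.05525 + 0.147015 + 0.027072 = 0.229337 m

Δh = 229 mm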